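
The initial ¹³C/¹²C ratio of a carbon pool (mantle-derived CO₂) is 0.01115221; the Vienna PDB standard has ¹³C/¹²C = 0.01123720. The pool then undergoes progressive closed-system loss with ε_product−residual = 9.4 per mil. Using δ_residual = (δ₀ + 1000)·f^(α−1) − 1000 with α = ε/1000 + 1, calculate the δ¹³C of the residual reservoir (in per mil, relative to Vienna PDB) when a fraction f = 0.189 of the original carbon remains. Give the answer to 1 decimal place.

δ₀ = (0.01115221/0.01123720 − 1)×1000 = (0.992437 − 1)×1000 = -7.563 per mil
α − 1 = ε/1000 = 0.0094
f^(α−1) = 0.189^(0.0094) = 0.984462
δ_res = (-7.563 + 1000) × 0.984462 − 1000 = 977.016 − 1000 = -22.98 per mil

-23.0 per mil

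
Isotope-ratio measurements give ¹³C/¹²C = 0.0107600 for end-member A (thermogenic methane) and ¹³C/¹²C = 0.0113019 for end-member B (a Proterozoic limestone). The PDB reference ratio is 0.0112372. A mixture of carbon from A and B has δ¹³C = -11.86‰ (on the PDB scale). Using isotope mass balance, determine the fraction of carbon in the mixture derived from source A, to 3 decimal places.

0.365

δ_A = (0.0107600/0.0112372 − 1)×1000 = (0.957534 − 1)×1000 = -42.466‰
δ_B = (0.0113019/0.0112372 − 1)×1000 = (1.005758 − 1)×1000 = 5.758‰
f_A = (δ_mix − δ_B)/(δ_A − δ_B) = (-11.86 − (5.758))/(-42.466 − (5.758))
f_A = -17.618 / -48.224 = 0.3653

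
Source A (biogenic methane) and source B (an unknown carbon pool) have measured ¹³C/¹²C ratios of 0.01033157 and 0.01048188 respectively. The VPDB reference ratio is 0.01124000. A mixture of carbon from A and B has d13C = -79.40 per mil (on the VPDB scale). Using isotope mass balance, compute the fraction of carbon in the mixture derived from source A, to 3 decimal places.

δ_A = (0.01033157/0.01124000 − 1)×1000 = (0.919179 − 1)×1000 = -80.821 per mil
δ_B = (0.01048188/0.01124000 − 1)×1000 = (0.932552 − 1)×1000 = -67.448 per mil
f_A = (δ_mix − δ_B)/(δ_A − δ_B) = (-79.40 − (-67.448))/(-80.821 − (-67.448))
f_A = -11.952 / -13.373 = 0.8937

0.894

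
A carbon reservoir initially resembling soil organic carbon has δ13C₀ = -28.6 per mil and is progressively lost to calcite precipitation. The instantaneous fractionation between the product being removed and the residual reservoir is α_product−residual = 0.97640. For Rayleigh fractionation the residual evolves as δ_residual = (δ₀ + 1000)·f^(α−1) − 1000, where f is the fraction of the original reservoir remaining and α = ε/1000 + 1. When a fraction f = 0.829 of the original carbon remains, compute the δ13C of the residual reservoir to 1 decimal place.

-24.3 per mil

Rayleigh residual: δ_res = (δ₀ + 1000)·f^(α−1) − 1000
α − 1 = -0.02360
f^(α−1) = 0.829^(-0.02360) = 1.004436
δ_res = (-28.6 + 1000) × 1.004436 − 1000 = 975.709 − 1000 = -24.29 per mil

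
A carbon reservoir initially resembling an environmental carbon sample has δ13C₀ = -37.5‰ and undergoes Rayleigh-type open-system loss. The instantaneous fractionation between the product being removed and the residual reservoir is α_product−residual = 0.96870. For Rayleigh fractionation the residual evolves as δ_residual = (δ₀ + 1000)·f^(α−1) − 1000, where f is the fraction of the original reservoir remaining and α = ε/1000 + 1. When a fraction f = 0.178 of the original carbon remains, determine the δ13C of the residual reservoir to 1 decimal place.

15.9‰

Rayleigh residual: δ_res = (δ₀ + 1000)·f^(α−1) − 1000
α − 1 = -0.03130
f^(α−1) = 0.178^(-0.03130) = 1.055509
δ_res = (-37.5 + 1000) × 1.055509 − 1000 = 1015.927 − 1000 = 15.93‰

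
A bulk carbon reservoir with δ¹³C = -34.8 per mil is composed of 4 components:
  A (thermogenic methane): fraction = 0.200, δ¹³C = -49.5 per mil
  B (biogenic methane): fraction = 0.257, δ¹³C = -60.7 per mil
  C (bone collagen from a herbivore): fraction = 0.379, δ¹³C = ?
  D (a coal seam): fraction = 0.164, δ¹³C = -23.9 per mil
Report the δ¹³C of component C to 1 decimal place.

-14.2 per mil

Isotope mass balance: δ_bulk = Σ fᵢ·δᵢ.
-34.8 = 0.200×(-49.5) + 0.257×(-60.7) + 0.379×δ_C + 0.164×(-23.9)
0.379·δ_C = -34.8 − (-29.420) = -5.380
δ_C = -5.380 / 0.379 = -14.20 per mil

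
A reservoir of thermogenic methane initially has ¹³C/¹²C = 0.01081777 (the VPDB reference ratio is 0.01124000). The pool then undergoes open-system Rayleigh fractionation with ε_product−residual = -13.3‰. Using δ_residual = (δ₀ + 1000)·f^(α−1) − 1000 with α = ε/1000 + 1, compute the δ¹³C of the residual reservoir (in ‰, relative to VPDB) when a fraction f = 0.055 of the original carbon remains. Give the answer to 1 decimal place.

δ₀ = (0.01081777/0.01124000 − 1)×1000 = (0.962435 − 1)×1000 = -37.565‰
α − 1 = ε/1000 = -0.0133
f^(α−1) = 0.055^(-0.0133) = 1.039329
δ_res = (-37.565 + 1000) × 1.039329 − 1000 = 1000.287 − 1000 = 0.29‰

0.3‰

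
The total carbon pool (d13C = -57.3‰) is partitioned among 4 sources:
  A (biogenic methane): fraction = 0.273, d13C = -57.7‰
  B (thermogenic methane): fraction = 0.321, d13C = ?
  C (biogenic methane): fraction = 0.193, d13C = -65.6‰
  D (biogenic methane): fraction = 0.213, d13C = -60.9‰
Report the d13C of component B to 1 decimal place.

-49.6‰

Isotope mass balance: δ_bulk = Σ fᵢ·δᵢ.
-57.3 = 0.273×(-57.7) + 0.321×δ_B + 0.193×(-65.6) + 0.213×(-60.9)
0.321·δ_B = -57.3 − (-41.385) = -15.915
δ_B = -15.915 / 0.321 = -49.58‰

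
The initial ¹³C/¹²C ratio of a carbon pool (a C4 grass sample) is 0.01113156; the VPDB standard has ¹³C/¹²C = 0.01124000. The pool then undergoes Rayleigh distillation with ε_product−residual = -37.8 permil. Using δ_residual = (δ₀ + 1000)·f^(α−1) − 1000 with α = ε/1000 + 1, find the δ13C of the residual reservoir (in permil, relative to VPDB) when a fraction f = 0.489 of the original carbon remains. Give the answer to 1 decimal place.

17.5 permil

δ₀ = (0.01113156/0.01124000 − 1)×1000 = (0.990352 − 1)×1000 = -9.648 permil
α − 1 = ε/1000 = -0.0378
f^(α−1) = 0.489^(-0.0378) = 1.027411
δ_res = (-9.648 + 1000) × 1.027411 − 1000 = 1017.499 − 1000 = 17.50 permil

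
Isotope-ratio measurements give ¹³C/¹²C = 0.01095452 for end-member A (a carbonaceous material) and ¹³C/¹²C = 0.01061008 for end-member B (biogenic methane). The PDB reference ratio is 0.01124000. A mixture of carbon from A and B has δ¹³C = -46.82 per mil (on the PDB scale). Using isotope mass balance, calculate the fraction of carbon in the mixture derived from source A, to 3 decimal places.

0.301

δ_A = (0.01095452/0.01124000 − 1)×1000 = (0.974601 − 1)×1000 = -25.399 per mil
δ_B = (0.01061008/0.01124000 − 1)×1000 = (0.943957 − 1)×1000 = -56.043 per mil
f_A = (δ_mix − δ_B)/(δ_A − δ_B) = (-46.82 − (-56.043))/(-25.399 − (-56.043))
f_A = 9.223 / 30.644 = 0.3010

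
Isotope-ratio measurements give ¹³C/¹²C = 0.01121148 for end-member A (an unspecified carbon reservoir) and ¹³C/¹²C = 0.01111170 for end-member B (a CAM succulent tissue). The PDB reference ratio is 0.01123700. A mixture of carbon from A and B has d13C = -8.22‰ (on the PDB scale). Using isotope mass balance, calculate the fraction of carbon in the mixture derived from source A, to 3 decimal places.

0.330

δ_A = (0.01121148/0.01123700 − 1)×1000 = (0.997729 − 1)×1000 = -2.271‰
δ_B = (0.01111170/0.01123700 − 1)×1000 = (0.988849 − 1)×1000 = -11.151‰
f_A = (δ_mix − δ_B)/(δ_A − δ_B) = (-8.22 − (-11.151))/(-2.271 − (-11.151))
f_A = 2.931 / 8.880 = 0.3300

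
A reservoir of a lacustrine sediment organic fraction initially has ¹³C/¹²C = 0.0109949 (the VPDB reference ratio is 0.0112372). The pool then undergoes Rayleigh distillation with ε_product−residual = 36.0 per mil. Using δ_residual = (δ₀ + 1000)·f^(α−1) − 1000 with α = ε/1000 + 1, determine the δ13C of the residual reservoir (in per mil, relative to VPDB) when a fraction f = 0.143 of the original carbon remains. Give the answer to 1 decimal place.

δ₀ = (0.0109949/0.0112372 − 1)×1000 = (0.978438 − 1)×1000 = -21.562 per mil
α − 1 = ε/1000 = 0.0360
f^(α−1) = 0.143^(0.0360) = 0.932378
δ_res = (-21.562 + 1000) × 0.932378 − 1000 = 912.274 − 1000 = -87.73 per mil

-87.7 per mil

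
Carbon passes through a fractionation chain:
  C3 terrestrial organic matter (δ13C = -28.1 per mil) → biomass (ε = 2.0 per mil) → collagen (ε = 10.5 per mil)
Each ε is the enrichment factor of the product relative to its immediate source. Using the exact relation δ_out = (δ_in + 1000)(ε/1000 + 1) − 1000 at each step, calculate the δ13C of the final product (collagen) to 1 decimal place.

-15.9 per mil

step 1: δ = (-28.10 + 1000)·(2.0/1000 + 1) − 1000 = -26.16 per mil
step 2: δ = (-26.16 + 1000)·(10.5/1000 + 1) − 1000 = -15.93 per mil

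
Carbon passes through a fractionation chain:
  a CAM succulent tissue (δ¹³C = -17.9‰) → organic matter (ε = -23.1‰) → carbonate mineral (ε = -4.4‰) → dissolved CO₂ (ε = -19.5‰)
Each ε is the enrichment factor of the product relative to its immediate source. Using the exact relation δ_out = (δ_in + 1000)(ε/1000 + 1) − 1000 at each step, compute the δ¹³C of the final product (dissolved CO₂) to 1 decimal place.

-63.4‰

step 1: δ = (-17.90 + 1000)·(-23.1/1000 + 1) − 1000 = -40.59‰
step 2: δ = (-40.59 + 1000)·(-4.4/1000 + 1) − 1000 = -44.81‰
step 3: δ = (-44.81 + 1000)·(-19.5/1000 + 1) − 1000 = -63.43‰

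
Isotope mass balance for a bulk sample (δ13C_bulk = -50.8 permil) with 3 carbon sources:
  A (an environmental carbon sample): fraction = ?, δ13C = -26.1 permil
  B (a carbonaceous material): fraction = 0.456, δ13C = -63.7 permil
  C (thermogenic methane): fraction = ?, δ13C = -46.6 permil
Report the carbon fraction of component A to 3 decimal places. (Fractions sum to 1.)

Let f_A and f_C be the unknown fractions; fractions sum to 1 so f_A + f_C = 0.544.
Mass balance: Σ fᵢ·δᵢ = δ_bulk ⇒ f_A·(-26.1) + f_C·(-46.6) = -50.8 − (-29.047) = -21.753
Substitute f_C = 0.544 − f_A:
f_A·(-26.1 − -46.6) = -21.753 − 0.544×(-46.6) = 3.598
f_A = 3.598 / 20.5 = 0.1755

0.175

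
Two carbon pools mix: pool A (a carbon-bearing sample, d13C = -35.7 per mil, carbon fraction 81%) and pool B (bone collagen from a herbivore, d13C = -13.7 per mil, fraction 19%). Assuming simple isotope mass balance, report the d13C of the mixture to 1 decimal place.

δ_mix = f_A·δ_A + f_B·δ_B
δ_mix = 0.81 × (-35.7) + 0.19 × (-13.7)
δ_mix = -28.92 + -2.60 = -31.52 per mil

-31.5 per mil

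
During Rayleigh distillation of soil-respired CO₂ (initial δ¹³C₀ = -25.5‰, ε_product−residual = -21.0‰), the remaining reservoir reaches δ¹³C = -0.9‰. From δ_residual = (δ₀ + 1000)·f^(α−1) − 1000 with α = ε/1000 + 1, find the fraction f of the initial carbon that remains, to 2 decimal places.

α − 1 = ε/1000 = -0.0210
(δ_res + 1000)/(δ₀ + 1000) = (-0.9 + 1000)/(-25.5 + 1000) = 999.1/974.5 = 1.025244
f = 1.025244^(1/-0.0210) = exp(ln(1.025244)/-0.0210) = exp(0.02493/-0.0210)
f = exp(-1.1872) = 0.3051

0.31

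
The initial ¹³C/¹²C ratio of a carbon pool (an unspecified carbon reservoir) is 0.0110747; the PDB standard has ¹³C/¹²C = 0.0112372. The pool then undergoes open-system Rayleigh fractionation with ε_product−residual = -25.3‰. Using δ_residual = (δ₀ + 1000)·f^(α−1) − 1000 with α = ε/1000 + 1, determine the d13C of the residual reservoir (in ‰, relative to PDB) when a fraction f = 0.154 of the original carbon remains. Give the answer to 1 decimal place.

δ₀ = (0.0110747/0.0112372 − 1)×1000 = (0.985539 − 1)×1000 = -14.461‰
α − 1 = ε/1000 = -0.0253
f^(α−1) = 0.154^(-0.0253) = 1.048469
δ_res = (-14.461 + 1000) × 1.048469 − 1000 = 1033.308 − 1000 = 33.31‰

33.3‰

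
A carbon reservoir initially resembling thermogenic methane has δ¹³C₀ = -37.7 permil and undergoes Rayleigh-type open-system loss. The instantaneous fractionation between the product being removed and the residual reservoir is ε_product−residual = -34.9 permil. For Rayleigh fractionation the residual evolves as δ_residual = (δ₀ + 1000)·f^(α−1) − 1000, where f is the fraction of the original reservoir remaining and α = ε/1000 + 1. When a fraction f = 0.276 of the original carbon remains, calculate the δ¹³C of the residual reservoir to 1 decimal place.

Rayleigh residual: δ_res = (δ₀ + 1000)·f^(α−1) − 1000
α = ε/1000 + 1 = 0.96510, so α − 1 = -0.03490
f^(α−1) = 0.276^(-0.03490) = 1.045953
δ_res = (-37.7 + 1000) × 1.045953 − 1000 = 1006.521 − 1000 = 6.52 permil

6.5 permil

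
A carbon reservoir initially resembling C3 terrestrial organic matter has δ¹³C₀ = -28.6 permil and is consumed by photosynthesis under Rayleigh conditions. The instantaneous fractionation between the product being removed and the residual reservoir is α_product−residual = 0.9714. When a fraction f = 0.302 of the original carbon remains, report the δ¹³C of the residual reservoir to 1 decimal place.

Rayleigh residual: δ_res = (δ₀ + 1000)·f^(α−1) − 1000
α − 1 = -0.02860
f^(α−1) = 0.302^(-0.02860) = 1.034837
δ_res = (-28.6 + 1000) × 1.034837 − 1000 = 1005.240 − 1000 = 5.24 permil

5.2 permil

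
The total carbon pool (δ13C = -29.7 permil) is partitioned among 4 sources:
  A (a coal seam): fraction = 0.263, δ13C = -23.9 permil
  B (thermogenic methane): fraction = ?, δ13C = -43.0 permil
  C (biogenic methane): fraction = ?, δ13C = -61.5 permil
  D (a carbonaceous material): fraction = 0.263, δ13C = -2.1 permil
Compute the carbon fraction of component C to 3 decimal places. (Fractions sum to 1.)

Let f_C and f_B be the unknown fractions; fractions sum to 1 so f_C + f_B = 0.474.
Mass balance: Σ fᵢ·δᵢ = δ_bulk ⇒ f_C·(-61.5) + f_B·(-43.0) = -29.7 − (-6.838) = -22.862
Substitute f_B = 0.474 − f_C:
f_C·(-61.5 − -43.0) = -22.862 − 0.474×(-43.0) = -2.480
f_C = -2.480 / -18.5 = 0.1341

0.134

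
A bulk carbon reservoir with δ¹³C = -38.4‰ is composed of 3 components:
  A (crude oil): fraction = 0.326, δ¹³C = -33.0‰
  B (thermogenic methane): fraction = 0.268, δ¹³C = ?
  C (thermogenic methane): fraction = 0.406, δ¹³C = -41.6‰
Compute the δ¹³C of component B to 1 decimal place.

-40.1‰

Isotope mass balance: δ_bulk = Σ fᵢ·δᵢ.
-38.4 = 0.326×(-33.0) + 0.268×δ_B + 0.406×(-41.6)
0.268·δ_B = -38.4 − (-27.648) = -10.752
δ_B = -10.752 / 0.268 = -40.12‰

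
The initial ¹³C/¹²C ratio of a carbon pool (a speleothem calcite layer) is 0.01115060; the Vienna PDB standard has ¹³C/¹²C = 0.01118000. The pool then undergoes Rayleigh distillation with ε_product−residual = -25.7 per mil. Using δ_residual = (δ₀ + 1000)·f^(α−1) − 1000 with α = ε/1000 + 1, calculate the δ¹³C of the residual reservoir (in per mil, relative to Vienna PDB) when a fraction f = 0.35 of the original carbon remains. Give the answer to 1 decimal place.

24.6 per mil

δ₀ = (0.01115060/0.01118000 − 1)×1000 = (0.997370 − 1)×1000 = -2.630 per mil
α − 1 = ε/1000 = -0.0257
f^(α−1) = 0.35^(-0.0257) = 1.027348
δ_res = (-2.630 + 1000) × 1.027348 − 1000 = 1024.646 − 1000 = 24.65 per mil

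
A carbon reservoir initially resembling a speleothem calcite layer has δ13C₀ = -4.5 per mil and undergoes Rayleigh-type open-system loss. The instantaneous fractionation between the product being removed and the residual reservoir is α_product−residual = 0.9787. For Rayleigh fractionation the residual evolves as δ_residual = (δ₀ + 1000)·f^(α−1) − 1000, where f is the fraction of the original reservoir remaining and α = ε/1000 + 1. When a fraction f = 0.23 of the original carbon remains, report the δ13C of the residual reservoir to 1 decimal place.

Rayleigh residual: δ_res = (δ₀ + 1000)·f^(α−1) − 1000
α − 1 = -0.02130
f^(α−1) = 0.23^(-0.02130) = 1.031799
δ_res = (-4.5 + 1000) × 1.031799 − 1000 = 1027.156 − 1000 = 27.16 per mil

27.2 per mil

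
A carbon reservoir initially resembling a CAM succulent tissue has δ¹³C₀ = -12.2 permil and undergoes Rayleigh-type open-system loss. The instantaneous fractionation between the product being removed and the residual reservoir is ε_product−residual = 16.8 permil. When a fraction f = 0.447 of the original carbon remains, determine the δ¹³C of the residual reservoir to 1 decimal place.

Rayleigh residual: δ_res = (δ₀ + 1000)·f^(α−1) − 1000
α = ε/1000 + 1 = 1.01680, so α − 1 = 0.01680
f^(α−1) = 0.447^(0.01680) = 0.986564
δ_res = (-12.2 + 1000) × 0.986564 − 1000 = 974.528 − 1000 = -25.47 permil

-25.5 permil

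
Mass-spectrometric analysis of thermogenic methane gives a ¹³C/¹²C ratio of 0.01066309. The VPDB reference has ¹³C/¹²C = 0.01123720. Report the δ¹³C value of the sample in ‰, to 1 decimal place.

-51.1‰

δ¹³C = (R_sample / R_standard − 1) × 1000
R_sample / R_standard = 0.01066309 / 0.01123720 = 0.948910
δ¹³C = (0.948910 − 1) × 1000 = -51.09‰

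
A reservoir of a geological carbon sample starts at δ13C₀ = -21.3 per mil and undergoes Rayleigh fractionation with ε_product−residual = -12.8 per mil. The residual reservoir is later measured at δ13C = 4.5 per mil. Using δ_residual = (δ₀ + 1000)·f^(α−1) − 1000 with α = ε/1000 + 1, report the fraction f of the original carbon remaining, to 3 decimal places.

α − 1 = ε/1000 = -0.0128
(δ_res + 1000)/(δ₀ + 1000) = (4.5 + 1000)/(-21.3 + 1000) = 1004.5/978.7 = 1.026361
f = 1.026361^(1/-0.0128) = exp(ln(1.026361)/-0.0128) = exp(0.02602/-0.0128)
f = exp(-2.0328) = 0.1310

0.131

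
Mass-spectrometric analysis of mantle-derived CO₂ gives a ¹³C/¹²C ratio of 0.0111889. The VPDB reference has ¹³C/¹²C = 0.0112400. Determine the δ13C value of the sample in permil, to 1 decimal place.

δ13C = (R_sample / R_standard − 1) × 1000
R_sample / R_standard = 0.0111889 / 0.0112400 = 0.995454
δ13C = (0.995454 − 1) × 1000 = -4.55 permil

-4.5 permil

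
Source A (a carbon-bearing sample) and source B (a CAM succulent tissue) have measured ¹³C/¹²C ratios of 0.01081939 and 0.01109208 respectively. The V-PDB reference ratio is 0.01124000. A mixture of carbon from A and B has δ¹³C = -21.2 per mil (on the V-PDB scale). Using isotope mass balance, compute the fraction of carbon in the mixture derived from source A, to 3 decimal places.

0.331

δ_A = (0.01081939/0.01124000 − 1)×1000 = (0.962579 − 1)×1000 = -37.421 per mil
δ_B = (0.01109208/0.01124000 − 1)×1000 = (0.986840 − 1)×1000 = -13.160 per mil
f_A = (δ_mix − δ_B)/(δ_A − δ_B) = (-21.2 − (-13.160))/(-37.421 − (-13.160))
f_A = -8.040 / -24.261 = 0.3314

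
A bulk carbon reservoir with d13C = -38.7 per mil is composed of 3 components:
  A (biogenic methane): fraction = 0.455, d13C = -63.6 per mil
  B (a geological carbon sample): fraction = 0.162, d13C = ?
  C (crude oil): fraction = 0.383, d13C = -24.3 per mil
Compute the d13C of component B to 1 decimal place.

-2.8 per mil

Isotope mass balance: δ_bulk = Σ fᵢ·δᵢ.
-38.7 = 0.455×(-63.6) + 0.162×δ_B + 0.383×(-24.3)
0.162·δ_B = -38.7 − (-38.245) = -0.455
δ_B = -0.455 / 0.162 = -2.81 per mil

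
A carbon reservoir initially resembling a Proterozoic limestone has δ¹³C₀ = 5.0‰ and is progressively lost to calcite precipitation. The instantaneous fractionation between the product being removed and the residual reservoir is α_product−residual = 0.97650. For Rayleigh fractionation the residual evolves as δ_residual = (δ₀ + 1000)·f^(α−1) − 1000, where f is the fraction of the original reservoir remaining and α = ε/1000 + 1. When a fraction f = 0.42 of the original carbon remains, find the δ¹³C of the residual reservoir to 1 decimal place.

Rayleigh residual: δ_res = (δ₀ + 1000)·f^(α−1) − 1000
α − 1 = -0.02350
f^(α−1) = 0.42^(-0.02350) = 1.020595
δ_res = (5.0 + 1000) × 1.020595 − 1000 = 1025.698 − 1000 = 25.70‰

25.7‰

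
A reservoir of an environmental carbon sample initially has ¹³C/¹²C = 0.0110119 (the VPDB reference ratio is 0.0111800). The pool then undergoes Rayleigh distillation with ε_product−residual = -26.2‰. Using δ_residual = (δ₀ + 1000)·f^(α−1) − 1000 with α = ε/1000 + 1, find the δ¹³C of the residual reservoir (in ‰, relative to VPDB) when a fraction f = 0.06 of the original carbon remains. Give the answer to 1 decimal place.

60.3‰

δ₀ = (0.0110119/0.0111800 − 1)×1000 = (0.984964 − 1)×1000 = -15.036‰
α − 1 = ε/1000 = -0.0262
f^(α−1) = 0.06^(-0.0262) = 1.076496
δ_res = (-15.036 + 1000) × 1.076496 − 1000 = 1060.310 − 1000 = 60.31‰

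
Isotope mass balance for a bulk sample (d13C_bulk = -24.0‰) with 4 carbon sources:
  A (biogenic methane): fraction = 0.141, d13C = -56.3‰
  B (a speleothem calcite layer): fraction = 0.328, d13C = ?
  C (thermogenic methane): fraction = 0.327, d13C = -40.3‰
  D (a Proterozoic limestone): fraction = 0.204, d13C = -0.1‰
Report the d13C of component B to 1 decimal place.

-8.7‰

Isotope mass balance: δ_bulk = Σ fᵢ·δᵢ.
-24.0 = 0.141×(-56.3) + 0.328×δ_B + 0.327×(-40.3) + 0.204×(-0.1)
0.328·δ_B = -24.0 − (-21.137) = -2.863
δ_B = -2.863 / 0.328 = -8.73‰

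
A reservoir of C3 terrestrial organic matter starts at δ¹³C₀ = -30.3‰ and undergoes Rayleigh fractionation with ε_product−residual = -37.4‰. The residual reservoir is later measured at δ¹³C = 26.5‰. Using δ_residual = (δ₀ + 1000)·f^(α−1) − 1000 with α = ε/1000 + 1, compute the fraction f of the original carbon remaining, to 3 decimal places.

α − 1 = ε/1000 = -0.0374
(δ_res + 1000)/(δ₀ + 1000) = (26.5 + 1000)/(-30.3 + 1000) = 1026.5/969.7 = 1.058575
f = 1.058575^(1/-0.0374) = exp(ln(1.058575)/-0.0374) = exp(0.05692/-0.0374)
f = exp(-1.5220) = 0.2183

0.218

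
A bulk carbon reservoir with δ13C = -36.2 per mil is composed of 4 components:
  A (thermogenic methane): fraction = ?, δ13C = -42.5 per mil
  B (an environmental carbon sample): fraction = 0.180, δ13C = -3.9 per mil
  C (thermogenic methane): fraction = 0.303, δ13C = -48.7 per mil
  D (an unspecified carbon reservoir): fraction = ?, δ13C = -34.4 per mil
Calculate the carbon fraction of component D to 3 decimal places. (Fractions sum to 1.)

0.152

Let f_D and f_A be the unknown fractions; fractions sum to 1 so f_D + f_A = 0.517.
Mass balance: Σ fᵢ·δᵢ = δ_bulk ⇒ f_D·(-34.4) + f_A·(-42.5) = -36.2 − (-15.458) = -20.742
Substitute f_A = 0.517 − f_D:
f_D·(-34.4 − -42.5) = -20.742 − 0.517×(-42.5) = 1.231
f_D = 1.231 / 8.1 = 0.1519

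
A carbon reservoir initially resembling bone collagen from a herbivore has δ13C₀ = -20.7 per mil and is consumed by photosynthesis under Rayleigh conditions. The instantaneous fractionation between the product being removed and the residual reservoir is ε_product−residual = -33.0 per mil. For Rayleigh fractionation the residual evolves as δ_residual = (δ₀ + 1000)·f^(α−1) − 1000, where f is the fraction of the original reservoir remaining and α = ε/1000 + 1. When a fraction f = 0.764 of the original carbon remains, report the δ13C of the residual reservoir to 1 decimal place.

Rayleigh residual: δ_res = (δ₀ + 1000)·f^(α−1) − 1000
α = ε/1000 + 1 = 0.96700, so α − 1 = -0.03300
f^(α−1) = 0.764^(-0.03300) = 1.008923
δ_res = (-20.7 + 1000) × 1.008923 − 1000 = 988.038 − 1000 = -11.96 per mil

-12.0 per mil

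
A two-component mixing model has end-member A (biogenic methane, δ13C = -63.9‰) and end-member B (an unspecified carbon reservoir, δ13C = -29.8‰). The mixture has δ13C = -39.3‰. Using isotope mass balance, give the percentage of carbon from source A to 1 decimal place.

27.9%

δ_mix = f_A·δ_A + (1 − f_A)·δ_B  ⇒  f_A = (δ_mix − δ_B)/(δ_A − δ_B)
f_A = (-39.3 − (-29.8)) / (-63.9 − (-29.8))
f_A = -9.5 / -34.1 = 0.2786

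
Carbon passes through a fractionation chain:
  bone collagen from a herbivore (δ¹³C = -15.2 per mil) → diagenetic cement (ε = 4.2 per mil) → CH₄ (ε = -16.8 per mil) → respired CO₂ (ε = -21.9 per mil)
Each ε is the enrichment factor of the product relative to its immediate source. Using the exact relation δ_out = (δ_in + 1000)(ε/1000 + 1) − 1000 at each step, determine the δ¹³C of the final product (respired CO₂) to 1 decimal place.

-49.0 per mil

step 1: δ = (-15.20 + 1000)·(4.2/1000 + 1) − 1000 = -11.06 per mil
step 2: δ = (-11.06 + 1000)·(-16.8/1000 + 1) − 1000 = -27.68 per mil
step 3: δ = (-27.68 + 1000)·(-21.9/1000 + 1) − 1000 = -48.97 per mil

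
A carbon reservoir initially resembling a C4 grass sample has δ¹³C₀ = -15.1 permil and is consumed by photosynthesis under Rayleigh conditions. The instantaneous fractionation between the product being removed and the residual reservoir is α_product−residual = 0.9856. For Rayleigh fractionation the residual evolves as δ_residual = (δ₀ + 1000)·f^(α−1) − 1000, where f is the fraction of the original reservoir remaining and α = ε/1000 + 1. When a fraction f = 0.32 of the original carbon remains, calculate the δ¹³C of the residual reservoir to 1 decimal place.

1.2 permil

Rayleigh residual: δ_res = (δ₀ + 1000)·f^(α−1) − 1000
α − 1 = -0.01440
f^(α−1) = 0.32^(-0.01440) = 1.016543
δ_res = (-15.1 + 1000) × 1.016543 − 1000 = 1001.193 − 1000 = 1.19 permil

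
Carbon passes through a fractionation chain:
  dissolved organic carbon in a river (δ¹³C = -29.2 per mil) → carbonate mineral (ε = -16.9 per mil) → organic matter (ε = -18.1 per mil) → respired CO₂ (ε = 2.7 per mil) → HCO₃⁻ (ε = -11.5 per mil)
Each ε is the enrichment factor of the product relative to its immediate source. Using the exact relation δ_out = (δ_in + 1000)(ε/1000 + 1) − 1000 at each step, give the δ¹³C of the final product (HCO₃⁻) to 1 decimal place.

-71.2 per mil

step 1: δ = (-29.20 + 1000)·(-16.9/1000 + 1) − 1000 = -45.61 per mil
step 2: δ = (-45.61 + 1000)·(-18.1/1000 + 1) − 1000 = -62.88 per mil
step 3: δ = (-62.88 + 1000)·(2.7/1000 + 1) − 1000 = -60.35 per mil
step 4: δ = (-60.35 + 1000)·(-11.5/1000 + 1) − 1000 = -71.16 per mil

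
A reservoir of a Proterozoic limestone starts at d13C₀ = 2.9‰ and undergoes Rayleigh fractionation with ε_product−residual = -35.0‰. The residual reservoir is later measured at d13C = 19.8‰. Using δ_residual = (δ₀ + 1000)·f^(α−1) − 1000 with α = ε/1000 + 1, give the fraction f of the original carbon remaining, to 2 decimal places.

0.62

α − 1 = ε/1000 = -0.0350
(δ_res + 1000)/(δ₀ + 1000) = (19.8 + 1000)/(2.9 + 1000) = 1019.8/1002.9 = 1.016851
f = 1.016851^(1/-0.0350) = exp(ln(1.016851)/-0.0350) = exp(0.01671/-0.0350)
f = exp(-0.4774) = 0.6204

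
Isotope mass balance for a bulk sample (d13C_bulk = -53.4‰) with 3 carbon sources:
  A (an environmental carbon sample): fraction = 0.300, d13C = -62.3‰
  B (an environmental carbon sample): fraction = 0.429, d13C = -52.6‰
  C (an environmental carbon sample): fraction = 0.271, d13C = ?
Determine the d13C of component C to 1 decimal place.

-44.8‰

Isotope mass balance: δ_bulk = Σ fᵢ·δᵢ.
-53.4 = 0.300×(-62.3) + 0.429×(-52.6) + 0.271×δ_C
0.271·δ_C = -53.4 − (-41.255) = -12.145
δ_C = -12.145 / 0.271 = -44.81‰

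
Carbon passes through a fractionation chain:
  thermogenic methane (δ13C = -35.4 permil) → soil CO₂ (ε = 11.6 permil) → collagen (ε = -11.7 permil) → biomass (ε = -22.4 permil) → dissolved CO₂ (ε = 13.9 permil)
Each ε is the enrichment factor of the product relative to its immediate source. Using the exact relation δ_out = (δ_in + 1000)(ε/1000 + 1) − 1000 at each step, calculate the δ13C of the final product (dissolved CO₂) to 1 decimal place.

step 1: δ = (-35.40 + 1000)·(11.6/1000 + 1) − 1000 = -24.21 permil
step 2: δ = (-24.21 + 1000)·(-11.7/1000 + 1) − 1000 = -35.63 permil
step 3: δ = (-35.63 + 1000)·(-22.4/1000 + 1) − 1000 = -57.23 permil
step 4: δ = (-57.23 + 1000)·(13.9/1000 + 1) − 1000 = -44.12 permil

-44.1 permil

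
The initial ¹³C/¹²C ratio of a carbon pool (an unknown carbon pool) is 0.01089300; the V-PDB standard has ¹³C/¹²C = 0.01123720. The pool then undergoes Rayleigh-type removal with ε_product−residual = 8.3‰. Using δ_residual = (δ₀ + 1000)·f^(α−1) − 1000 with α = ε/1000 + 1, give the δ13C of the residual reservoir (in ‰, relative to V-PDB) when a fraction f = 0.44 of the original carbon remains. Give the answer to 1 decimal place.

-37.2‰

δ₀ = (0.01089300/0.01123720 − 1)×1000 = (0.969370 − 1)×1000 = -30.630‰
α − 1 = ε/1000 = 0.0083
f^(α−1) = 0.44^(0.0083) = 0.993209
δ_res = (-30.630 + 1000) × 0.993209 − 1000 = 962.787 − 1000 = -37.21‰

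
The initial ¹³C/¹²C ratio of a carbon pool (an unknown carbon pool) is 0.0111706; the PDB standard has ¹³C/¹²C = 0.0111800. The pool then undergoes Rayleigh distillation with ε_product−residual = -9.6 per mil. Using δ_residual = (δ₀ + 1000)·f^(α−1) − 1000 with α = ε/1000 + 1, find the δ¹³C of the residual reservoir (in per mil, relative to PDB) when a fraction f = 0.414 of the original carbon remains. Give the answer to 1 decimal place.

7.7 per mil

δ₀ = (0.0111706/0.0111800 − 1)×1000 = (0.999159 − 1)×1000 = -0.841 per mil
α − 1 = ε/1000 = -0.0096
f^(α−1) = 0.414^(-0.0096) = 1.008502
δ_res = (-0.841 + 1000) × 1.008502 − 1000 = 1007.654 − 1000 = 7.65 per mil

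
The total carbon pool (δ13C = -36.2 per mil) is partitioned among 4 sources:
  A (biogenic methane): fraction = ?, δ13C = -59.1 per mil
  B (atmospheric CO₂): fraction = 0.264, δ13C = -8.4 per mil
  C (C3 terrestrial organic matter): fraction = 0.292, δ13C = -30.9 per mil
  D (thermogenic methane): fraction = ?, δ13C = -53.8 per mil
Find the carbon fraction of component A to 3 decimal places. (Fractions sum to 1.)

0.202

Let f_A and f_D be the unknown fractions; fractions sum to 1 so f_A + f_D = 0.444.
Mass balance: Σ fᵢ·δᵢ = δ_bulk ⇒ f_A·(-59.1) + f_D·(-53.8) = -36.2 − (-11.240) = -24.960
Substitute f_D = 0.444 − f_A:
f_A·(-59.1 − -53.8) = -24.960 − 0.444×(-53.8) = -1.072
f_A = -1.072 / -5.3 = 0.2023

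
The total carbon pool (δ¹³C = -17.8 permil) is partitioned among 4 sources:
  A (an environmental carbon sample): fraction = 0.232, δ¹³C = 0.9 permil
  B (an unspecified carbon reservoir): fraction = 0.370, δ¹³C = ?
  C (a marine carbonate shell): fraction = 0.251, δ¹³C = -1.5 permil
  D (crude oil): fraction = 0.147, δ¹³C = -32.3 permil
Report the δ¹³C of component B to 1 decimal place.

-34.8 permil

Isotope mass balance: δ_bulk = Σ fᵢ·δᵢ.
-17.8 = 0.232×(0.9) + 0.370×δ_B + 0.251×(-1.5) + 0.147×(-32.3)
0.370·δ_B = -17.8 − (-4.916) = -12.884
δ_B = -12.884 / 0.370 = -34.82 permil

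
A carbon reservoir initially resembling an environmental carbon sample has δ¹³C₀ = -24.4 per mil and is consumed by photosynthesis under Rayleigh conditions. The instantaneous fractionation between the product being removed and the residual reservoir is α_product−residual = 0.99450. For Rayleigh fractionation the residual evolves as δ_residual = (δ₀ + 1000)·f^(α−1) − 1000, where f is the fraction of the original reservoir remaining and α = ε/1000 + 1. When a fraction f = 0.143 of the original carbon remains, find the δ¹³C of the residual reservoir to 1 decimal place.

Rayleigh residual: δ_res = (δ₀ + 1000)·f^(α−1) − 1000
α − 1 = -0.00550
f^(α−1) = 0.143^(-0.00550) = 1.010754
δ_res = (-24.4 + 1000) × 1.010754 − 1000 = 986.092 − 1000 = -13.91 per mil

-13.9 per mil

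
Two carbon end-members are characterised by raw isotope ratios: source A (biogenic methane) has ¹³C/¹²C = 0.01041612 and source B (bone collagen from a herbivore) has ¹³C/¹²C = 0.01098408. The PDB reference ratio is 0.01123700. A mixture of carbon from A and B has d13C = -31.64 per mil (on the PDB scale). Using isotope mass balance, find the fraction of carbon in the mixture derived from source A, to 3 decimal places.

δ_A = (0.01041612/0.01123700 − 1)×1000 = (0.926948 − 1)×1000 = -73.052 per mil
δ_B = (0.01098408/0.01123700 − 1)×1000 = (0.977492 − 1)×1000 = -22.508 per mil
f_A = (δ_mix − δ_B)/(δ_A − δ_B) = (-31.64 − (-22.508))/(-73.052 − (-22.508))
f_A = -9.132 / -50.544 = 0.1807

0.181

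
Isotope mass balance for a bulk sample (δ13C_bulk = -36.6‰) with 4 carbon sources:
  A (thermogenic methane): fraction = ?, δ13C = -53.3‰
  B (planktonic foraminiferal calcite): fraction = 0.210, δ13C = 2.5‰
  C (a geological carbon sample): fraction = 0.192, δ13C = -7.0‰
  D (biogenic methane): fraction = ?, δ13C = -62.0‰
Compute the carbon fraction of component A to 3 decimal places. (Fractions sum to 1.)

0.149

Let f_A and f_D be the unknown fractions; fractions sum to 1 so f_A + f_D = 0.598.
Mass balance: Σ fᵢ·δᵢ = δ_bulk ⇒ f_A·(-53.3) + f_D·(-62.0) = -36.6 − (-0.819) = -35.781
Substitute f_D = 0.598 − f_A:
f_A·(-53.3 − -62.0) = -35.781 − 0.598×(-62.0) = 1.295
f_A = 1.295 / 8.7 = 0.1489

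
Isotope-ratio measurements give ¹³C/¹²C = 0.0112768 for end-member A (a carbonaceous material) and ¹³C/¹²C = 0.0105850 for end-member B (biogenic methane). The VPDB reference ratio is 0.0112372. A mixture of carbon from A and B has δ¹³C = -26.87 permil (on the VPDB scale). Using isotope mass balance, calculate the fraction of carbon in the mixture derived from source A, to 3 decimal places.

0.506

δ_A = (0.0112768/0.0112372 − 1)×1000 = (1.003524 − 1)×1000 = 3.524 permil
δ_B = (0.0105850/0.0112372 − 1)×1000 = (0.941961 − 1)×1000 = -58.039 permil
f_A = (δ_mix − δ_B)/(δ_A − δ_B) = (-26.87 − (-58.039))/(3.524 − (-58.039))
f_A = 31.169 / 61.563 = 0.5063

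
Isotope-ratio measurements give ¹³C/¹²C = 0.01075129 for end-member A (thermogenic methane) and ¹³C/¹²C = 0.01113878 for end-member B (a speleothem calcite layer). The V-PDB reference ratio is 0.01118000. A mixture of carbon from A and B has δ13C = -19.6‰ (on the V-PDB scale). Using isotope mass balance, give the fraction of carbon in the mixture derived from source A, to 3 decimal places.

0.459

δ_A = (0.01075129/0.01118000 − 1)×1000 = (0.961654 − 1)×1000 = -38.346‰
δ_B = (0.01113878/0.01118000 − 1)×1000 = (0.996313 − 1)×1000 = -3.687‰
f_A = (δ_mix − δ_B)/(δ_A − δ_B) = (-19.6 − (-3.687))/(-38.346 − (-3.687))
f_A = -15.913 / -34.659 = 0.4591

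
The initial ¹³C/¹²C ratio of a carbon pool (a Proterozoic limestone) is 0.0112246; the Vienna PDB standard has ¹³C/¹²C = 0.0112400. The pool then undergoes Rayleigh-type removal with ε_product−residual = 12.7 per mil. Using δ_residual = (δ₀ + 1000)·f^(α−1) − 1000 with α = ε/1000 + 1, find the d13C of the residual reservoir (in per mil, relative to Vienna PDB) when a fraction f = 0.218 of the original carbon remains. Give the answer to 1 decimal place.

-20.5 per mil

δ₀ = (0.0112246/0.0112400 − 1)×1000 = (0.998630 − 1)×1000 = -1.370 per mil
α − 1 = ε/1000 = 0.0127
f^(α−1) = 0.218^(0.0127) = 0.980841
δ_res = (-1.370 + 1000) × 0.980841 − 1000 = 979.497 − 1000 = -20.50 per mil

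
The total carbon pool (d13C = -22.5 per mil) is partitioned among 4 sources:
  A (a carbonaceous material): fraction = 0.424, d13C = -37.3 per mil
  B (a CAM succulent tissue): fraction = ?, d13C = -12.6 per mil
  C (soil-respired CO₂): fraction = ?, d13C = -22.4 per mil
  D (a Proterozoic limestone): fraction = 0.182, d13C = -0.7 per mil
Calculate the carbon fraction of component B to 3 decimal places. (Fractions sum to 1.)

0.231

Let f_B and f_C be the unknown fractions; fractions sum to 1 so f_B + f_C = 0.394.
Mass balance: Σ fᵢ·δᵢ = δ_bulk ⇒ f_B·(-12.6) + f_C·(-22.4) = -22.5 − (-15.943) = -6.557
Substitute f_C = 0.394 − f_B:
f_B·(-12.6 − -22.4) = -6.557 − 0.394×(-22.4) = 2.268
f_B = 2.268 / 9.8 = 0.2314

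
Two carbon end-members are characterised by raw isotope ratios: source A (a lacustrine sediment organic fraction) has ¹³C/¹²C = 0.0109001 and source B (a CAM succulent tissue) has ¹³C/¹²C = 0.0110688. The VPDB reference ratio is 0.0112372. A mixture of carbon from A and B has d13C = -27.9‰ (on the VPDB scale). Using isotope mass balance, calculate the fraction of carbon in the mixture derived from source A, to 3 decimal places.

0.860

δ_A = (0.0109001/0.0112372 − 1)×1000 = (0.970001 − 1)×1000 = -29.999‰
δ_B = (0.0110688/0.0112372 − 1)×1000 = (0.985014 − 1)×1000 = -14.986‰
f_A = (δ_mix − δ_B)/(δ_A − δ_B) = (-27.9 − (-14.986))/(-29.999 − (-14.986))
f_A = -12.914 / -15.013 = 0.8602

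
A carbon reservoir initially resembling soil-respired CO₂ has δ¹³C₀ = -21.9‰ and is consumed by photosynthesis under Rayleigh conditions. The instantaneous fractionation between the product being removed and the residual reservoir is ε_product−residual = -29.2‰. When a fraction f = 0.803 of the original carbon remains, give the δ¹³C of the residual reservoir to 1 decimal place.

Rayleigh residual: δ_res = (δ₀ + 1000)·f^(α−1) − 1000
α = ε/1000 + 1 = 0.97080, so α − 1 = -0.02920
f^(α−1) = 0.803^(-0.02920) = 1.006427
δ_res = (-21.9 + 1000) × 1.006427 − 1000 = 984.386 − 1000 = -15.61‰

-15.6‰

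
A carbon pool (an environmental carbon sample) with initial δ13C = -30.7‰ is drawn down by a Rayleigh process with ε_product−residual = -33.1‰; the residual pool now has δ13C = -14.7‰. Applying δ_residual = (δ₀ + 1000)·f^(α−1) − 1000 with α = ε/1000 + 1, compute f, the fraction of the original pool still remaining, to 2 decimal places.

0.61

α − 1 = ε/1000 = -0.0331
(δ_res + 1000)/(δ₀ + 1000) = (-14.7 + 1000)/(-30.7 + 1000) = 985.3/969.3 = 1.016507
f = 1.016507^(1/-0.0331) = exp(ln(1.016507)/-0.0331) = exp(0.01637/-0.0331)
f = exp(-0.4946) = 0.6098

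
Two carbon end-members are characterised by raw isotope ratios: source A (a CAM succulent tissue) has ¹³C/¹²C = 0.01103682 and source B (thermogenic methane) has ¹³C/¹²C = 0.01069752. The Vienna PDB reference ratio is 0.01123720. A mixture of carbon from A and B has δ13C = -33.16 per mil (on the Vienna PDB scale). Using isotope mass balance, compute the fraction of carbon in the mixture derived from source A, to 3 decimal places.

δ_A = (0.01103682/0.01123720 − 1)×1000 = (0.982168 − 1)×1000 = -17.832 per mil
δ_B = (0.01069752/0.01123720 − 1)×1000 = (0.951974 − 1)×1000 = -48.026 per mil
f_A = (δ_mix − δ_B)/(δ_A − δ_B) = (-33.16 − (-48.026))/(-17.832 − (-48.026))
f_A = 14.866 / 30.194 = 0.4924

0.492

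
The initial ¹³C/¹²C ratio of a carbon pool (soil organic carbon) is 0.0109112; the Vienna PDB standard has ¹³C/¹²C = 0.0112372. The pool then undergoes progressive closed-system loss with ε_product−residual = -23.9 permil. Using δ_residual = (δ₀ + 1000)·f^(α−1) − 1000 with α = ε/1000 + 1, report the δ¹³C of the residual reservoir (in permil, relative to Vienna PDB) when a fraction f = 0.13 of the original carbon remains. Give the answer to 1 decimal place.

19.5 permil

δ₀ = (0.0109112/0.0112372 − 1)×1000 = (0.970989 − 1)×1000 = -29.011 permil
α − 1 = ε/1000 = -0.0239
f^(α−1) = 0.13^(-0.0239) = 1.049970
δ_res = (-29.011 + 1000) × 1.049970 − 1000 = 1019.509 − 1000 = 19.51 permil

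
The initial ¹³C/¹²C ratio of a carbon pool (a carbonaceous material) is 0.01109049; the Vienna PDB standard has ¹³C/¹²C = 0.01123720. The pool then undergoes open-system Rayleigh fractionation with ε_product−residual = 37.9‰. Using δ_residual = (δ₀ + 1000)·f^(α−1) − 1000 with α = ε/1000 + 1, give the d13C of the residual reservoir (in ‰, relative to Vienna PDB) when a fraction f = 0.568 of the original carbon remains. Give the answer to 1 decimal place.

-34.0‰

δ₀ = (0.01109049/0.01123720 − 1)×1000 = (0.986944 − 1)×1000 = -13.056‰
α − 1 = ε/1000 = 0.0379
f^(α−1) = 0.568^(0.0379) = 0.978791
δ_res = (-13.056 + 1000) × 0.978791 − 1000 = 966.012 − 1000 = -33.99‰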